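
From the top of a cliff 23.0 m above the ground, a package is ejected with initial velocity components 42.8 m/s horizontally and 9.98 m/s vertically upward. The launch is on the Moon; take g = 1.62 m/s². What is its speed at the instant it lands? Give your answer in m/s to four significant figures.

44.79 m/s

The projectile lands when y = 23.0 + (9.980) t − ½·1.62·t² = 0. Positive root: t = (9.980 + √(9.980² + 2·1.62·23.0)) / 1.62 = (9.980 + 13.20) / 1.62 = 14.31 s.
Vertical velocity at impact: v_y = v_y0 − g t = 9.980 − 1.62 × 14.31 = −13.20 m/s.
Speed: |v| = √(vₓ² + v_y²) = √(42.80² + 13.20²) = 44.79 m/s.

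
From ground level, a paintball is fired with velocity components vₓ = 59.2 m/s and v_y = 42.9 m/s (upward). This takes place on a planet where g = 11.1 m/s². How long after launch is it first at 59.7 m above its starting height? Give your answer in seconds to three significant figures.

1.82 s

Height y(t) = 42.90 t − 5.550 t² = 59.7 gives 5.550 t² − 42.90 t + 59.7 = 0.
t = [42.90 ± √(42.90² − 2·11.1·59.7)] / 11.1 = (42.90 ± 22.70) / 11.1, so t = 1.820 s or t = 5.909 s.
The first (ascending) time is 1.820 s.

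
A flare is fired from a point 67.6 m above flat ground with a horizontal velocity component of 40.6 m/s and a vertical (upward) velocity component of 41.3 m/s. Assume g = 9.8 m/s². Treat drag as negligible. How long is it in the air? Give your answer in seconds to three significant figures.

9.83 s

With up positive and y = 0 at the ground: y(t) = 67.6 + (41.30) t − 4.900 t². Setting y = 0 and taking the positive root: t = [41.30 + √(41.30² + 2·9.80·67.6)] / 9.80 = (41.30 + 55.05) / 9.80 = 9.832 s.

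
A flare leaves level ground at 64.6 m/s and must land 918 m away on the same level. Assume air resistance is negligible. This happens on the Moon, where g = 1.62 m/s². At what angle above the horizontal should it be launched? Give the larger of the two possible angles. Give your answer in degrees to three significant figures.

R = v₀² sin 2θ / g gives sin 2θ = gR/v₀² = 1.62·918/64.6² = 0.3564.
2θ = 20.88° or 180° − 20.88° = 159.1°, so θ = 10.44° or 79.56°.
The larger angle is 79.56°.

79.6°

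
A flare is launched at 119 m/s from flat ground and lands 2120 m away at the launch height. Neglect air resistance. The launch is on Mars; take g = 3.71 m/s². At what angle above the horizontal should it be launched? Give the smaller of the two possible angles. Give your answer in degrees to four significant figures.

16.87°

Level-ground range R = v₀² sin(2θ)/g ⇒ sin(2θ) = gR/v₀² = 3.71 × 2120 / 119² = 0.5554.
2θ = 33.74° or 180° − 33.74° = 146.3°, so θ = 16.87° or 73.13°.
The smaller angle is 16.87°.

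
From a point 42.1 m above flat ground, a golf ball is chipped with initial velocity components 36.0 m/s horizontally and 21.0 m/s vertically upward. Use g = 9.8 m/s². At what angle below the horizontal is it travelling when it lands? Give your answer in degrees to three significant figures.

Vertical motion (up positive, ground at y = 0): 4.900 t² − (21.00) t − 42.1 = 0, so t = (21.00 + √(21.00² + 2·9.80·42.1)) / 9.80 = (21.00 + 35.58) / 9.80 = 5.774 s.
At impact: v_y = v_y0 − g t = −35.58 m/s; vₓ = 36.00 m/s.
Angle below horizontal: arctan(|v_y|/vₓ) = arctan(35.58/36.00) = 44.67°.

44.7°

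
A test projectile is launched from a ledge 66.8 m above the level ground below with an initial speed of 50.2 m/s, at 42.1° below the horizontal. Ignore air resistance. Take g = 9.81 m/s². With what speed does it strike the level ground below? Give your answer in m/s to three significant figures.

61.9 m/s

Resolve: vₓ = 50.20 cos 42.1° = 37.25 m/s and v_y0 = −33.66 m/s (downward).
With up positive and y = 0 at the ground: y(t) = 66.8 + (−33.66) t − 4.905 t². Setting y = 0 and taking the positive root: t = [−33.66 + √(33.66² + 2·9.81·66.8)] / 9.81 = (−33.66 + 49.43) / 9.81 = 1.608 s.
Vertical velocity at impact: v_y = v_y0 − g t = −33.66 − 9.81 × 1.608 = −49.43 m/s.
Speed: |v| = √(vₓ² + v_y²) = √(37.25² + 49.43²) = 61.89 m/s.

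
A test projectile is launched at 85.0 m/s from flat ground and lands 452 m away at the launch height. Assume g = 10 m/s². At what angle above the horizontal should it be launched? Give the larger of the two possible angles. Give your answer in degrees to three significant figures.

70.6°

From R = (v₀²/g) sin 2θ: sin 2θ = 10.0 × 452 / 7225.0 = 0.6256.
2θ = 38.73° or 180° − 38.73° = 141.3°, so θ = 19.36° or 70.64°.
The larger angle is 70.64°.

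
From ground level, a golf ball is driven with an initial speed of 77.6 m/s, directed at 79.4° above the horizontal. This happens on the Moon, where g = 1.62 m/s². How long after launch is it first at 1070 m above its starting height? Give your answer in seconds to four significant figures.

17.15 s

Components: vₓ = 77.60 cos 79.4° = 14.27 m/s, v_y0 = 77.60 sin 79.4° = 76.28 m/s.
Set y = v_y0 t − ½ g t² = 1070: 0.8100 t² − 76.28 t + 1070 = 0.
Quadratic formula: t = (76.28 ± √2351.2) / 1.62 = (76.28 ± 48.49) / 1.62 → t = 17.15 s or 77.02 s.
The first (ascending) time is 17.15 s.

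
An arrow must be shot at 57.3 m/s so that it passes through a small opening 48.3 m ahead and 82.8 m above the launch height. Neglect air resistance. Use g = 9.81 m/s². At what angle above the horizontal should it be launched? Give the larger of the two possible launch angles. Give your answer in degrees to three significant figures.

85.1°

Trajectory: y = x tanθ − g x² (1 + tan²θ)/(2v₀²). With x = 48.3, y = 82.8, v₀ = 57.3, g = 9.81:
3.485 tan²θ − 48.3 tanθ + (86.29) = 0.
tanθ = [48.3 ± √(48.3² − 4 × 3.485 × (86.29))] / (2 × 3.485) = (48.3 ± 33.62) / 6.970, giving tanθ = 2.107 or 11.75.
θ = 64.61° or 85.14°; the larger is 85.14°.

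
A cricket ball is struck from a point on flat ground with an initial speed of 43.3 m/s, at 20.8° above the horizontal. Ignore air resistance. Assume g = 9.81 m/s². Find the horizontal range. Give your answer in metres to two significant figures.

130 m

Components: vₓ = 43.30 cos 20.8° = 40.48 m/s, v_y0 = 43.30 sin 20.8° = 15.38 m/s.
Flight time T = 2 v_y0 / g = 3.135 s.
Range: R = vₓ T = 40.48 × 3.135 = 126.9 m.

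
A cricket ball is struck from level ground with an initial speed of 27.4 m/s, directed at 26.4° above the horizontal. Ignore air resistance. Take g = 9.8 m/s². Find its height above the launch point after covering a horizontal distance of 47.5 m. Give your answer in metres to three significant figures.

5.22 m

Horizontal component vₓ = 27.40 cos 26.4° = 24.54 m/s; vertical v_y0 = 27.40 sin 26.4° = 12.18 m/s.
Time to reach x = 47.5 m: t = x/vₓ = 47.5/24.54 = 1.935 s.
Height: y = v_y0 t − ½ g t² = 12.18 × 1.935 − 4.900 × 1.935² = 23.58 − 18.35 = 5.225 m.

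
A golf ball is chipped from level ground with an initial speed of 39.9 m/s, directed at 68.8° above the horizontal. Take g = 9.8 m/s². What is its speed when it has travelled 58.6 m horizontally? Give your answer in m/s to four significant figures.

14.66 m/s

vₓ = 39.90 cos 68.8° = 14.43 m/s; v_y0 = 39.90 sin 68.8° = 37.20 m/s.
Time to reach x = 58.6 m: t = x/vₓ = 58.6/14.43 = 4.061 s.
Vertical velocity there: v_y = v_y0 − g t = 37.20 − 9.80 × 4.061 = −2.601 m/s.
Speed: √(vₓ² + v_y²) = √(14.43² + 2.601²) = 14.66 m/s.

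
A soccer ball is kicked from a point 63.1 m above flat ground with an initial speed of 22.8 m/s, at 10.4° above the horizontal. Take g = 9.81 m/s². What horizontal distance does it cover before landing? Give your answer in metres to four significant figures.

vₓ = 22.80 cos 10.4° = 22.43 m/s; v_y0 = 22.80 sin 10.4° = 4.116 m/s.
With up positive and y = 0 at the ground: y(t) = 63.1 + (4.116) t − 4.905 t². Setting y = 0 and taking the positive root: t = [4.116 + √(4.116² + 2·9.81·63.1)] / 9.81 = (4.116 + 35.43) / 9.81 = 4.031 s.
Horizontal distance: R = vₓ t = 22.43 × 4.031 = 90.39 m.

90.39 m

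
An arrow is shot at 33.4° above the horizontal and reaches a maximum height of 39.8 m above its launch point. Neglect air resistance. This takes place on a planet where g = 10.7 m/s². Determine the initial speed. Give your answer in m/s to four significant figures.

At the peak v_y = 0, so v_y0 = √(2gH) = √(2 × 10.7 × 39.8) = 29.18 m/s.
v_y0 = v₀ sin θ ⇒ v₀ = 29.18 / sin 33.4° = 53.02 m/s.

53.02 m/s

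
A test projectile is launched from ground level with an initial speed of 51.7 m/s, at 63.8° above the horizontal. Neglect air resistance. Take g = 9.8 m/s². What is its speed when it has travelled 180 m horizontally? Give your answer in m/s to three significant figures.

Resolve: vₓ = 51.70 cos 63.8° = 22.83 m/s and v_y0 = 51.70 sin 63.8° = 46.39 m/s.
Time to reach x = 180 m: t = x/vₓ = 180/22.83 = 7.886 s.
Vertical velocity there: v_y = v_y0 − g t = 46.39 − 9.80 × 7.886 = −30.89 m/s.
Speed: √(vₓ² + v_y²) = √(22.83² + 30.89²) = 38.41 m/s.

38.4 m/s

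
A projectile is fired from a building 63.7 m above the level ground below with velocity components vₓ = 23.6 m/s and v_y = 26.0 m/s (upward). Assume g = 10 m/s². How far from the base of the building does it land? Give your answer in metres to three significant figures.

166 m

The projectile lands when y = 63.7 + (26.00) t − ½·10.0·t² = 0. Positive root: t = (26.00 + √(26.00² + 2·10.0·63.7)) / 10.0 = (26.00 + 44.16) / 10.0 = 7.016 s.
Horizontal distance: R = vₓ t = 23.60 × 7.016 = 165.6 m.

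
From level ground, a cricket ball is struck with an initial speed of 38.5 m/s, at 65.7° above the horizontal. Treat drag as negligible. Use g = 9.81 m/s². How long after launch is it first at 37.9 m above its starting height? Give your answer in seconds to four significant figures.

1.326 s

vₓ = 38.50 cos 65.7° = 15.84 m/s; v_y0 = 38.50 sin 65.7° = 35.09 m/s.
Require v_y0 t − ½ g t² = 37.9, i.e. 4.905 t² − 35.09 t + 37.9 = 0.
t = [35.09 ± √(35.09² − 2·9.81·37.9)] / 9.81 = (35.09 ± 22.08) / 9.81, so t = 1.326 s or t = 5.828 s.
The first (ascending) time is 1.326 s.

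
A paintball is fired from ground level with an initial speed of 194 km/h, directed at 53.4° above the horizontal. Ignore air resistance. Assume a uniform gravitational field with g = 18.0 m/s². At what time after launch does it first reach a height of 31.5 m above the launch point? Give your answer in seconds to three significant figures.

0.895 s

Convert: 194 km/h = 194/3.6 = 53.89 m/s.
Resolve: vₓ = 53.89 cos 53.4° = 32.13 m/s and v_y0 = 53.89 sin 53.4° = 43.26 m/s.
Require v_y0 t − ½ g t² = 31.5, i.e. 9.000 t² − 43.26 t + 31.5 = 0.
t = [43.26 ± √(43.26² − 2·18.0·31.5)] / 18.0 = (43.26 ± 27.16) / 18.0, so t = 0.8946 s or t = 3.912 s.
The first (ascending) time is 0.8946 s.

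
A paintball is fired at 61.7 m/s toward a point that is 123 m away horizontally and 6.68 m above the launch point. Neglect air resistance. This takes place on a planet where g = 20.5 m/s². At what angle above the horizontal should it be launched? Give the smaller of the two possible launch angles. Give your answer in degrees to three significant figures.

Trajectory: y = x tanθ − g x² (1 + tan²θ)/(2v₀²). With x = 123, y = 6.68, v₀ = 61.7, g = 20.5:
40.73 tan²θ − 123 tanθ + (47.41) = 0.
tanθ = [123 ± √(123² − 4 × 40.73 × (47.41))] / (2 × 40.73) = (123 ± 86.04) / 81.47, giving tanθ = 0.4536 or 2.566.
θ = 24.40° or 68.71°; the smaller is 24.40°.

24.4°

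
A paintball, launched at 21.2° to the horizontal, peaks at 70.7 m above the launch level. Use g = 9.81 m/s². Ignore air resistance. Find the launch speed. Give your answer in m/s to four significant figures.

103.0 m/s

At the peak v_y = 0, so v_y0 = √(2gH) = √(2 × 9.81 × 70.7) = 37.24 m/s.
v_y0 = v₀ sin θ ⇒ v₀ = 37.24 / sin 21.2° = 103.0 m/s.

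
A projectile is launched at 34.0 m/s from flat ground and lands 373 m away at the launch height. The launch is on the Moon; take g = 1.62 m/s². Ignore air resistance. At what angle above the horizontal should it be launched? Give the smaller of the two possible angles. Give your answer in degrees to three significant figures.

15.8°

R = v₀² sin 2θ / g gives sin 2θ = gR/v₀² = 1.62·373/34.0² = 0.5227.
2θ = 31.51° or 180° − 31.51° = 148.5°, so θ = 15.76° or 74.24°.
The smaller angle is 15.76°.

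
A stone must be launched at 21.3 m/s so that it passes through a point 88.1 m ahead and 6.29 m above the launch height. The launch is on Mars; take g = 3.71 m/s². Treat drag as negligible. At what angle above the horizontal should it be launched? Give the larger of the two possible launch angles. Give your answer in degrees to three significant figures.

66.0°

Trajectory: y = x tanθ − g x² (1 + tan²θ)/(2v₀²). With x = 88.1, y = 6.29, v₀ = 21.3, g = 3.71:
31.73 tan²θ − 88.1 tanθ + (38.02) = 0.
tanθ = [88.1 ± √(88.1² − 4 × 31.73 × (38.02))] / (2 × 31.73) = (88.1 ± 54.17) / 63.47, giving tanθ = 0.5345 or 2.242.
θ = 28.13° or 65.96°; the larger is 65.96°.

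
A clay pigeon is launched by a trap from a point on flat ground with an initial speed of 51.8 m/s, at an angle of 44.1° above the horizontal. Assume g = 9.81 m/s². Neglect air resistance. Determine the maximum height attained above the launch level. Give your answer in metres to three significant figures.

Components: vₓ = 51.80 cos 44.1° = 37.20 m/s, v_y0 = 51.80 sin 44.1° = 36.05 m/s.
At the apex v_y = 0, so H = v_y0²/(2g) = 36.05²/19.62 = 66.23 m.

66.2 m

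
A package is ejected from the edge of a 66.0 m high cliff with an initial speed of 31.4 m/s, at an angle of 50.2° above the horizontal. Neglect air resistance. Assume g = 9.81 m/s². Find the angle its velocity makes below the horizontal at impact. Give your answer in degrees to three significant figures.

Resolve: vₓ = 31.40 cos 50.2° = 20.10 m/s and v_y0 = 31.40 sin 50.2° = 24.12 m/s.
The projectile lands when y = 66.0 + (24.12) t − ½·9.81·t² = 0. Positive root: t = (24.12 + √(24.12² + 2·9.81·66.0)) / 9.81 = (24.12 + 43.32) / 9.81 = 6.875 s.
At impact: v_y = v_y0 − g t = −43.32 m/s; vₓ = 20.10 m/s.
Angle below horizontal: arctan(|v_y|/vₓ) = arctan(43.32/20.10) = 65.11°.

65.1°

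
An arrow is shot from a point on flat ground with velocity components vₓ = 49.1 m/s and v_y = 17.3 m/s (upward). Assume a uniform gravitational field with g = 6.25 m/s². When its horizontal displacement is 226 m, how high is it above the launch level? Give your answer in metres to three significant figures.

13.4 m

x = vₓ t ⇒ t = 226/49.10 = 4.603 s.
Height: y = v_y0 t − ½ g t² = 17.30 × 4.603 − 3.125 × 4.603² = 79.63 − 66.21 = 13.42 m.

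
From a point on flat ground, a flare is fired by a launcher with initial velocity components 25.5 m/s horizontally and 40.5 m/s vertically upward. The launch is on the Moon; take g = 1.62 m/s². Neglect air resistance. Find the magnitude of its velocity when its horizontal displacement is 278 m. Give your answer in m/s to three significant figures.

34.2 m/s

x = vₓ t ⇒ t = 278/25.50 = 10.90 s.
Vertical velocity there: v_y = v_y0 − g t = 40.50 − 1.62 × 10.90 = 22.84 m/s.
Speed: √(vₓ² + v_y²) = √(25.50² + 22.84²) = 34.23 m/s.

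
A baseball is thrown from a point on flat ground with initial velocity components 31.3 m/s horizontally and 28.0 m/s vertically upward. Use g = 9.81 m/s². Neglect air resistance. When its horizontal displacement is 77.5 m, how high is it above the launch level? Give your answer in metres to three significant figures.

39.3 m

x = vₓ t ⇒ t = 77.5/31.30 = 2.476 s.
Height: y = v_y0 t − ½ g t² = 28.00 × 2.476 − 4.905 × 2.476² = 69.33 − 30.07 = 39.26 m.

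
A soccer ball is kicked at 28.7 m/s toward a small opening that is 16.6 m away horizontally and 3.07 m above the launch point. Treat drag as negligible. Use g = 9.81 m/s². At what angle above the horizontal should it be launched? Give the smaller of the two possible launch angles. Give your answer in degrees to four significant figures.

Trajectory: y = x tanθ − g x² (1 + tan²θ)/(2v₀²). With x = 16.6, y = 3.07, v₀ = 28.7, g = 9.81:
1.641 tan²θ − 16.6 tanθ + (4.711) = 0.
tanθ = [16.6 ± √(16.6² − 4 × 1.641 × (4.711))] / (2 × 1.641) = (16.6 ± 15.64) / 3.282, giving tanθ = 0.2922 or 9.824.
θ = 16.29° or 84.19°; the smaller is 16.29°.

16.29°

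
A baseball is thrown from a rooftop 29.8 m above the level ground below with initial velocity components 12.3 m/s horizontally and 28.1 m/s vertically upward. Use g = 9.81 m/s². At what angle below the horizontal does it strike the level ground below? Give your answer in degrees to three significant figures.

The projectile lands when y = 29.8 + (28.10) t − ½·9.81·t² = 0. Positive root: t = (28.10 + √(28.10² + 2·9.81·29.8)) / 9.81 = (28.10 + 37.07) / 9.81 = 6.643 s.
At impact: v_y = v_y0 − g t = −37.07 m/s; vₓ = 12.30 m/s.
Angle below horizontal: arctan(|v_y|/vₓ) = arctan(37.07/12.30) = 71.64°.

71.6°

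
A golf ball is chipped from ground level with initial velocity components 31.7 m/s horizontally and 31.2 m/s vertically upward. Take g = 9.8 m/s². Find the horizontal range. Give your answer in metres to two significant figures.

200 m

Time aloft: T = 2 v_y0 / g = 2 × 31.20 / 9.80 = 6.367 s.
Range: R = vₓ T = 31.70 × 6.367 = 201.8 m.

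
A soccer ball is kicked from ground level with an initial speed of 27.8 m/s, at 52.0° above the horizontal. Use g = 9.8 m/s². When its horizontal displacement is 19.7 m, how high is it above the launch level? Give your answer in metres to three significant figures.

18.7 m

vₓ = 27.80 cos 52.0° = 17.12 m/s; v_y0 = 27.80 sin 52.0° = 21.91 m/s.
x = vₓ t ⇒ t = 19.7/17.12 = 1.151 s.
Height: y = v_y0 t − ½ g t² = 21.91 × 1.151 − 4.900 × 1.151² = 25.21 − 6.492 = 18.72 m.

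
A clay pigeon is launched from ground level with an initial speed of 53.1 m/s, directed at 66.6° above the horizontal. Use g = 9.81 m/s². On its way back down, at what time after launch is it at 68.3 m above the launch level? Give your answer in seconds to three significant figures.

Resolve: vₓ = 53.10 cos 66.6° = 21.09 m/s and v_y0 = 53.10 sin 66.6° = 48.73 m/s.
Height y(t) = 48.73 t − 4.905 t² = 68.3 gives 4.905 t² − 48.73 t + 68.3 = 0.
t = [48.73 ± √(48.73² − 2·9.81·68.3)] / 9.81 = (48.73 ± 32.17) / 9.81, so t = 1.688 s or t = 8.247 s.
The descending-branch root is 8.247 s.

8.25 s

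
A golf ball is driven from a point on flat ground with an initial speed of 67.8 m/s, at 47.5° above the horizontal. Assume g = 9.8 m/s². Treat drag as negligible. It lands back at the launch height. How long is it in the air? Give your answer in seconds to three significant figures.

10.2 s

vₓ = 67.80 cos 47.5° = 45.81 m/s; v_y0 = 67.80 sin 47.5° = 49.99 m/s.
It returns to y = 0 when t = 2 v_y0 / g = 2(49.99)/9.80 = 10.20 s.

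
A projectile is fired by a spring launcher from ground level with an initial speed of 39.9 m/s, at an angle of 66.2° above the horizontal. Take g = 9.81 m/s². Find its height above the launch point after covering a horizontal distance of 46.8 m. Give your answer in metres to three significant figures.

64.7 m

vₓ = 39.90 cos 66.2° = 16.10 m/s; v_y0 = 39.90 sin 66.2° = 36.51 m/s.
x = vₓ t ⇒ t = 46.8/16.10 = 2.907 s.
Height: y = v_y0 t − ½ g t² = 36.51 × 2.907 − 4.905 × 2.907² = 106.1 − 41.44 = 64.67 m.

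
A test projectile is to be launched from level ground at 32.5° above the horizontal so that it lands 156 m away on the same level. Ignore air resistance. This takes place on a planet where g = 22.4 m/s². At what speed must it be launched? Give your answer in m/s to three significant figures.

From R = (v₀² / g) sin 2θ: v₀ = √(gR / sin 2θ).
v₀ = √(22.4 × 156 / sin 65.00°) = √(3494 / 0.9063) = √3855.6 = 62.09 m/s.

62.1 m/s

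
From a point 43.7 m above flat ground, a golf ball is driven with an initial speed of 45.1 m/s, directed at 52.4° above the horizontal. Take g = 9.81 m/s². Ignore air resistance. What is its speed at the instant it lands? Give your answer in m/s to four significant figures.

53.77 m/s

vₓ = 45.10 cos 52.4° = 27.52 m/s; v_y0 = 45.10 sin 52.4° = 35.73 m/s.
The projectile lands when y = 43.7 + (35.73) t − ½·9.81·t² = 0. Positive root: t = (35.73 + √(35.73² + 2·9.81·43.7)) / 9.81 = (35.73 + 46.20) / 9.81 = 8.352 s.
Vertical velocity at impact: v_y = v_y0 − g t = 35.73 − 9.81 × 8.352 = −46.20 m/s.
Speed: |v| = √(vₓ² + v_y²) = √(27.52² + 46.20²) = 53.77 m/s.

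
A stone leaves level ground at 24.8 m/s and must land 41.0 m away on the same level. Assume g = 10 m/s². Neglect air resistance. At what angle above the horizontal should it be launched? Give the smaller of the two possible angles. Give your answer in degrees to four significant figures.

20.90°

From R = (v₀²/g) sin 2θ: sin 2θ = 10.0 × 41.0 / 615.04 = 0.6666.
2θ = 41.81° or 180° − 41.81° = 138.2°, so θ = 20.90° or 69.10°.
The smaller angle is 20.90°.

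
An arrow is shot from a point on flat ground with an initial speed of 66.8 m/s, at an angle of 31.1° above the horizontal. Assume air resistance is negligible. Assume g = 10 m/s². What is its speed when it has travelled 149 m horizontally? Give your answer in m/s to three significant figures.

57.8 m/s

Horizontal component vₓ = 66.80 cos 31.1° = 57.20 m/s; vertical v_y0 = 66.80 sin 31.1° = 34.50 m/s.
At x = 149 m, t = x/vₓ = 149/57.20 = 2.605 s.
Vertical velocity there: v_y = v_y0 − g t = 34.50 − 10.0 × 2.605 = 8.455 m/s.
Speed: √(vₓ² + v_y²) = √(57.20² + 8.455²) = 57.82 m/s.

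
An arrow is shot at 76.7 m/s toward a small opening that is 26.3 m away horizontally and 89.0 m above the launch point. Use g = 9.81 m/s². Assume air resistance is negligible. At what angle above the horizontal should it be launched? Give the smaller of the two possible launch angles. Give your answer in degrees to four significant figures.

Trajectory: y = x tanθ − g x² (1 + tan²θ)/(2v₀²). With x = 26.3, y = 89.0, v₀ = 76.7, g = 9.81:
0.5767 tan²θ − 26.3 tanθ + (89.58) = 0.
tanθ = [26.3 ± √(26.3² − 4 × 0.5767 × (89.58))] / (2 × 0.5767) = (26.3 ± 22.02) / 1.153, giving tanθ = 3.707 or 41.90.
θ = 74.90° or 88.63°; the smaller is 74.90°.

74.90°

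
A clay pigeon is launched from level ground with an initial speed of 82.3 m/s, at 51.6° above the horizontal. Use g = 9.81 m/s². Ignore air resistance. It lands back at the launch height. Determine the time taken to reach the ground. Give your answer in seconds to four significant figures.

vₓ = 82.30 cos 51.6° = 51.12 m/s; v_y0 = 82.30 sin 51.6° = 64.50 m/s.
Landing at launch height ⇒ T = 2 v_y0 / g = 2 × 64.50 / 9.81 = 13.15 s.

13.15 s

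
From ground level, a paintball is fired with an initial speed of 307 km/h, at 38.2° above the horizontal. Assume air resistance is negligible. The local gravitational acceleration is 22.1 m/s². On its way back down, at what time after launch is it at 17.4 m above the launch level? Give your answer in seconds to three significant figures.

4.42 s

Convert: 307 km/h = 307/3.6 = 85.28 m/s.
vₓ = 85.28 cos 38.2° = 67.02 m/s; v_y0 = 85.28 sin 38.2° = 52.74 m/s.
Require v_y0 t − ½ g t² = 17.4, i.e. 11.05 t² − 52.74 t + 17.4 = 0.
t = [52.74 ± √(52.74² − 2·22.1·17.4)] / 22.1 = (52.74 ± 44.86) / 22.1, so t = 0.3566 s or t = 4.416 s.
The descending-branch root is 4.416 s.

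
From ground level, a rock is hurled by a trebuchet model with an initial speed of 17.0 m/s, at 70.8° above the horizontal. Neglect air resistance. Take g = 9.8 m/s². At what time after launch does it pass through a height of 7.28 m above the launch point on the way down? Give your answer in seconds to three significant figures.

2.73 s

vₓ = 17.00 cos 70.8° = 5.591 m/s; v_y0 = 17.00 sin 70.8° = 16.05 m/s.
Require v_y0 t − ½ g t² = 7.28, i.e. 4.900 t² − 16.05 t + 7.28 = 0.
Quadratic formula: t = (16.05 ± √115.06) / 9.80 = (16.05 ± 10.73) / 9.80 → t = 0.5437 s or 2.733 s.
The descending-branch root is 2.733 s.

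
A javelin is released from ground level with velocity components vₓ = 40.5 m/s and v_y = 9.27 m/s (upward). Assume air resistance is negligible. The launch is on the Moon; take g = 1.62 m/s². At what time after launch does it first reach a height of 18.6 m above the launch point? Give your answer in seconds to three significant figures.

Set y = v_y0 t − ½ g t² = 18.6: 0.8100 t² − 9.270 t + 18.6 = 0.
Quadratic formula: t = (9.270 ± √25.669) / 1.62 = (9.270 ± 5.066) / 1.62 → t = 2.595 s or 8.850 s.
The first (ascending) time is 2.595 s.

2.59 s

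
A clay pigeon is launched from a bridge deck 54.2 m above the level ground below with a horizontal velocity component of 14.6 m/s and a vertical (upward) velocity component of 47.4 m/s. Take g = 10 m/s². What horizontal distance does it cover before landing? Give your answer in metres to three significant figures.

153 m

With up positive and y = 0 at the ground: y(t) = 54.2 + (47.40) t − 5.000 t². Setting y = 0 and taking the positive root: t = [47.40 + √(47.40² + 2·10.0·54.2)] / 10.0 = (47.40 + 57.71) / 10.0 = 10.51 s.
Horizontal distance: R = vₓ t = 14.60 × 10.51 = 153.5 m.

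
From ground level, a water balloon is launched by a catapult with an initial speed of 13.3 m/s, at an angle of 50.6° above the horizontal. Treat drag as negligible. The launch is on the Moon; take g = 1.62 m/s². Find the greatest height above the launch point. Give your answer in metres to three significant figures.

32.6 m

Resolve: vₓ = 13.30 cos 50.6° = 8.442 m/s and v_y0 = 13.30 sin 50.6° = 10.28 m/s.
At the apex v_y = 0, so H = v_y0²/(2g) = 10.28²/3.240 = 32.60 m.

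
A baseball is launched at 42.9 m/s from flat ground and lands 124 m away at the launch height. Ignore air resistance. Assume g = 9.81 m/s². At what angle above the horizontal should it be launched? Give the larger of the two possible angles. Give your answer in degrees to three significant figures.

69.3°

From R = (v₀²/g) sin 2θ: sin 2θ = 9.81 × 124 / 1840.4 = 0.6610.
2θ = 41.37° or 180° − 41.37° = 138.6°, so θ = 20.69° or 69.31°.
The larger angle is 69.31°.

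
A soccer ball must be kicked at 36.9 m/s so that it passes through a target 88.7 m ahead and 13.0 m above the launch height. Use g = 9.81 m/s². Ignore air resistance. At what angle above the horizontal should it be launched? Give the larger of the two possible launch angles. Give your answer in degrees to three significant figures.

68.7°

Trajectory: y = x tanθ − g x² (1 + tan²θ)/(2v₀²). With x = 88.7, y = 13.0, v₀ = 36.9, g = 9.81:
28.34 tan²θ − 88.7 tanθ + (41.34) = 0.
tanθ = [88.7 ± √(88.7² − 4 × 28.34 × (41.34))] / (2 × 28.34) = (88.7 ± 56.40) / 56.68, giving tanθ = 0.5699 or 2.560.
θ = 29.68° or 68.66°; the larger is 68.66°.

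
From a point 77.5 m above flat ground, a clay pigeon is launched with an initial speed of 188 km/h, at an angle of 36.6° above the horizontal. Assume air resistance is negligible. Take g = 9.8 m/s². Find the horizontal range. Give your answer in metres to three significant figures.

347 m

Convert: 188 km/h = 188/3.6 = 52.22 m/s.
vₓ = 52.22 cos 36.6° = 41.92 m/s; v_y0 = 52.22 sin 36.6° = 31.14 m/s.
Vertical motion (up positive, ground at y = 0): 4.900 t² − (31.14) t − 77.5 = 0, so t = (31.14 + √(31.14² + 2·9.80·77.5)) / 9.80 = (31.14 + 49.88) / 9.80 = 8.267 s.
Horizontal distance: R = vₓ t = 41.92 × 8.267 = 346.6 m.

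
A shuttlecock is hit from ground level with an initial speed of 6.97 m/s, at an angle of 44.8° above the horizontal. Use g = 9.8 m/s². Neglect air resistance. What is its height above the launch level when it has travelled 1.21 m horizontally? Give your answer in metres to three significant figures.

0.908 m

Components: vₓ = 6.970 cos 44.8° = 4.946 m/s, v_y0 = 6.970 sin 44.8° = 4.911 m/s.
Time to reach x = 1.21 m: t = x/vₓ = 1.21/4.946 = 0.2447 s.
Height: y = v_y0 t − ½ g t² = 4.911 × 0.2447 − 4.900 × 0.2447² = 1.202 − 0.2933 = 0.9083 m.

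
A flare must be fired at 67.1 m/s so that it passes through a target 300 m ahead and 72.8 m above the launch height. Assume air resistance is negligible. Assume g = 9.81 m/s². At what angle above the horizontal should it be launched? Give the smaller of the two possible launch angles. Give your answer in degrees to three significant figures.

Trajectory: y = x tanθ − g x² (1 + tan²θ)/(2v₀²). With x = 300, y = 72.8, v₀ = 67.1, g = 9.81:
98.05 tan²θ − 300 tanθ + (170.8) = 0.
tanθ = [300 ± √(300² − 4 × 98.05 × (170.8))] / (2 × 98.05) = (300 ± 151.6) / 196.1, giving tanθ = 0.7566 or 2.303.
θ = 37.11° or 66.53°; the smaller is 37.11°.

37.1°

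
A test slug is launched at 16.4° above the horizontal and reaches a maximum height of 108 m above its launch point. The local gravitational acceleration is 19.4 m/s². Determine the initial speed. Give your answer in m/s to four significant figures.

At the peak v_y = 0, so v_y0 = √(2gH) = √(2 × 19.4 × 108) = 64.73 m/s.
v_y0 = v₀ sin θ ⇒ v₀ = 64.73 / sin 16.4° = 229.3 m/s.

229.3 m/s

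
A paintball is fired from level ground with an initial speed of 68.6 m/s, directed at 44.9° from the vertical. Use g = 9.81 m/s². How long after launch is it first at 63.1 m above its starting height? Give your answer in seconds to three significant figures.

1.54 s

Horizontal component vₓ = 68.60 sin 44.9° = 48.42 m/s; vertical v_y0 = 68.60 cos 44.9° = 48.59 m/s.
Height y(t) = 48.59 t − 4.905 t² = 63.1 gives 4.905 t² − 48.59 t + 63.1 = 0.
Quadratic formula: t = (48.59 ± √1123.2) / 9.81 = (48.59 ± 33.51) / 9.81 → t = 1.537 s or 8.370 s.
The first (ascending) time is 1.537 s.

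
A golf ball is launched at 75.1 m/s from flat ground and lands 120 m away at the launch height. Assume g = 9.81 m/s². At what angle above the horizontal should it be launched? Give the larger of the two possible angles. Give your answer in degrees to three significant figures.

84.0°

From R = (v₀²/g) sin 2θ: sin 2θ = 9.81 × 120 / 5640.0 = 0.2087.
2θ = 12.05° or 180° − 12.05° = 168.0°, so θ = 6.024° or 83.98°.
The larger angle is 83.98°.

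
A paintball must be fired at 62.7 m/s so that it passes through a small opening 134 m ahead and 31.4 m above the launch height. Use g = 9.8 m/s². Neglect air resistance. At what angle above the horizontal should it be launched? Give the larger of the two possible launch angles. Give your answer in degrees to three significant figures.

79.8°

Trajectory: y = x tanθ − g x² (1 + tan²θ)/(2v₀²). With x = 134, y = 31.4, v₀ = 62.7, g = 9.80:
22.38 tan²θ − 134 tanθ + (53.78) = 0.
tanθ = [134 ± √(134² − 4 × 22.38 × (53.78))] / (2 × 22.38) = (134 ± 114.6) / 44.76, giving tanθ = 0.4326 or 5.555.
θ = 23.39° or 79.79°; the larger is 79.79°.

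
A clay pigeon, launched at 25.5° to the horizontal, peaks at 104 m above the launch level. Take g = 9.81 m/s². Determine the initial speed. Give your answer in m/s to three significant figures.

At the peak v_y = 0, so v_y0 = √(2gH) = √(2 × 9.81 × 104) = 45.17 m/s.
v_y0 = v₀ sin θ ⇒ v₀ = 45.17 / sin 25.5° = 104.9 m/s.

105 m/s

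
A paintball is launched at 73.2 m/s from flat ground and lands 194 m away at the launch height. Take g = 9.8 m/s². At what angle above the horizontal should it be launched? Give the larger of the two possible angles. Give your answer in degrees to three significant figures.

79.6°

R = v₀² sin 2θ / g gives sin 2θ = gR/v₀² = 9.80·194/73.2² = 0.3548.
2θ = 20.78° or 180° − 20.78° = 159.2°, so θ = 10.39° or 79.61°.
The larger angle is 79.61°.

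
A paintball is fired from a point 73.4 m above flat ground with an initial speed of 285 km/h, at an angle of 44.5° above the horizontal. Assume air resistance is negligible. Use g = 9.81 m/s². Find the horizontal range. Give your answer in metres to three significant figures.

Convert: 285 km/h = 285/3.6 = 79.17 m/s.
Horizontal component vₓ = 79.17 cos 44.5° = 56.47 m/s; vertical v_y0 = 79.17 sin 44.5° = 55.49 m/s.
With up positive and y = 0 at the ground: y(t) = 73.4 + (55.49) t − 4.905 t². Setting y = 0 and taking the positive root: t = [55.49 + √(55.49² + 2·9.81·73.4)] / 9.81 = (55.49 + 67.22) / 9.81 = 12.51 s.
Horizontal distance: R = vₓ t = 56.47 × 12.51 = 706.3 m.

706 m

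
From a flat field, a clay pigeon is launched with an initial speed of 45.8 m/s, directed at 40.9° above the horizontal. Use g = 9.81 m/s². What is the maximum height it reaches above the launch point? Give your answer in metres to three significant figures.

45.8 m

Components: vₓ = 45.80 cos 40.9° = 34.62 m/s, v_y0 = 45.80 sin 40.9° = 29.99 m/s.
Maximum height: H = v_y0² / (2g) = 29.99² / (2 × 9.81) = 45.83 m.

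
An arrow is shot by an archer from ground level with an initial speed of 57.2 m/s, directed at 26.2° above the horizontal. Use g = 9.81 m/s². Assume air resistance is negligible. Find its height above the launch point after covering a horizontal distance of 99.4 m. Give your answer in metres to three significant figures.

30.5 m

Components: vₓ = 57.20 cos 26.2° = 51.32 m/s, v_y0 = 57.20 sin 26.2° = 25.25 m/s.
x = vₓ t ⇒ t = 99.4/51.32 = 1.937 s.
Height: y = v_y0 t − ½ g t² = 25.25 × 1.937 − 4.905 × 1.937² = 48.91 − 18.40 = 30.51 m.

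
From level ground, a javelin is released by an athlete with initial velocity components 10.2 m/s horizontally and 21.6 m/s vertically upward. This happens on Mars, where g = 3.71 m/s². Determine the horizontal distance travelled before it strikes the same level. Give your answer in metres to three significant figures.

Time aloft: T = 2 v_y0 / g = 2 × 21.60 / 3.71 = 11.64 s.
Horizontal distance R = vₓ T = 10.20 × 11.64 = 118.8 m.

119 m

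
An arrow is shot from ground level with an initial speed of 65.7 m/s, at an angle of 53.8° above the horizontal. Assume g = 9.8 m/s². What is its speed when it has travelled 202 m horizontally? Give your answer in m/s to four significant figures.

38.85 m/s

Components: vₓ = 65.70 cos 53.8° = 38.80 m/s, v_y0 = 65.70 sin 53.8° = 53.02 m/s.
At x = 202 m, t = x/vₓ = 202/38.80 = 5.206 s.
Vertical velocity there: v_y = v_y0 − g t = 53.02 − 9.80 × 5.206 = 2.000 m/s.
Speed: √(vₓ² + v_y²) = √(38.80² + 2.000²) = 38.85 m/s.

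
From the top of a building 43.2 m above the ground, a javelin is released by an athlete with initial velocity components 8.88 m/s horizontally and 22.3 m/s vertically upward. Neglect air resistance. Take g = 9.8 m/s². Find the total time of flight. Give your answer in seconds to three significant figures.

The projectile lands when y = 43.2 + (22.30) t − ½·9.80·t² = 0. Positive root: t = (22.30 + √(22.30² + 2·9.80·43.2)) / 9.80 = (22.30 + 36.66) / 9.80 = 6.016 s.

6.02 s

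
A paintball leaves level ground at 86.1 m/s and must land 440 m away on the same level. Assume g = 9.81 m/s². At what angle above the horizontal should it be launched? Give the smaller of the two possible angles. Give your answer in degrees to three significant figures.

17.8°

R = v₀² sin 2θ / g gives sin 2θ = gR/v₀² = 9.81·440/86.1² = 0.5823.
2θ = 35.61° or 180° − 35.61° = 144.4°, so θ = 17.80° or 72.20°.
The smaller angle is 17.80°.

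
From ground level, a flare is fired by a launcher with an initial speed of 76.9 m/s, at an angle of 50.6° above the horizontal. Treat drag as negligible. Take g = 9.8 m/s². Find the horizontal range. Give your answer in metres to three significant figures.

592 m

Horizontal component vₓ = 76.90 cos 50.6° = 48.81 m/s; vertical v_y0 = 76.90 sin 50.6° = 59.42 m/s.
Time aloft: T = 2 v_y0 / g = 2 × 59.42 / 9.80 = 12.13 s.
Horizontal distance R = vₓ T = 48.81 × 12.13 = 591.9 m.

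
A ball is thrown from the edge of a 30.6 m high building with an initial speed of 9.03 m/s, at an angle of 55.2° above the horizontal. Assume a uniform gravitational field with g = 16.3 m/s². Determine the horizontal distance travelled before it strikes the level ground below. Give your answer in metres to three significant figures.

Components: vₓ = 9.030 cos 55.2° = 5.154 m/s, v_y0 = 9.030 sin 55.2° = 7.415 m/s.
Vertical motion (up positive, ground at y = 0): 8.150 t² − (7.415) t − 30.6 = 0, so t = (7.415 + √(7.415² + 2·16.3·30.6)) / 16.3 = (7.415 + 32.44) / 16.3 = 2.445 s.
Horizontal distance: R = vₓ t = 5.154 × 2.445 = 12.60 m.

12.6 m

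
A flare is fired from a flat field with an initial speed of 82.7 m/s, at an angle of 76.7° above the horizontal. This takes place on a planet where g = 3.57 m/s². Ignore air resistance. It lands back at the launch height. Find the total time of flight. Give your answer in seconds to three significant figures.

45.1 s

vₓ = 82.70 cos 76.7° = 19.03 m/s; v_y0 = 82.70 sin 76.7° = 80.48 m/s.
Time of flight on level ground: T = 2 v_y0 / g = 2 × 80.48 / 3.57 = 45.09 s.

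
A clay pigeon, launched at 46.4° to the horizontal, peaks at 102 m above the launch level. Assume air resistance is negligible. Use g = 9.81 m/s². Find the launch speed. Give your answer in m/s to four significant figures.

61.77 m/s

At the peak v_y = 0, so v_y0 = √(2gH) = √(2 × 9.81 × 102) = 44.74 m/s.
v_y0 = v₀ sin θ ⇒ v₀ = 44.74 / sin 46.4° = 61.77 m/s.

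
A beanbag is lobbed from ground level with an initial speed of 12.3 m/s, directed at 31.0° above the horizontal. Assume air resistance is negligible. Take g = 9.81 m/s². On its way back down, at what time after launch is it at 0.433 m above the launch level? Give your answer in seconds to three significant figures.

1.22 s

Horizontal component vₓ = 12.30 cos 31.0° = 10.54 m/s; vertical v_y0 = 12.30 sin 31.0° = 6.335 m/s.
Require v_y0 t − ½ g t² = 0.433, i.e. 4.905 t² − 6.335 t + 0.433 = 0.
t = [6.335 ± √(6.335² − 2·9.81·0.433)] / 9.81 = (6.335 ± 5.625) / 9.81, so t = 0.07241 s or t = 1.219 s.
The descending-branch root is 1.219 s.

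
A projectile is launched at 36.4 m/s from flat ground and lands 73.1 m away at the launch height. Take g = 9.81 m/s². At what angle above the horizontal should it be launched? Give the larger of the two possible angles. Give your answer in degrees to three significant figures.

73.6°

Level-ground range R = v₀² sin(2θ)/g ⇒ sin(2θ) = gR/v₀² = 9.81 × 73.1 / 36.4² = 0.5412.
2θ = 32.77° or 180° − 32.77° = 147.2°, so θ = 16.38° or 73.62°.
The larger angle is 73.62°.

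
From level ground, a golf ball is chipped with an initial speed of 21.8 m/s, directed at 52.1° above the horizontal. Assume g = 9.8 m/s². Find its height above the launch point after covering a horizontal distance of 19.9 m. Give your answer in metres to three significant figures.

Components: vₓ = 21.80 cos 52.1° = 13.39 m/s, v_y0 = 21.80 sin 52.1° = 17.20 m/s.
Time to reach x = 19.9 m: t = x/vₓ = 19.9/13.39 = 1.486 s.
Height: y = v_y0 t − ½ g t² = 17.20 × 1.486 − 4.900 × 1.486² = 25.56 − 10.82 = 14.74 m.

14.7 m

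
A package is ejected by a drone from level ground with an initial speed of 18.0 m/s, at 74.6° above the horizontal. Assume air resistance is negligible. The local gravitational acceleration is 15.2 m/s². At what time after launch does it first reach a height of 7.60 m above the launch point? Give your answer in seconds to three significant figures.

0.591 s

Horizontal component vₓ = 18.00 cos 74.6° = 4.780 m/s; vertical v_y0 = 18.00 sin 74.6° = 17.35 m/s.
Height y(t) = 17.35 t − 7.600 t² = 7.60 gives 7.600 t² − 17.35 t + 7.60 = 0.
t = [17.35 ± √(17.35² − 2·15.2·7.60)] / 15.2 = (17.35 ± 8.373) / 15.2, so t = 0.5908 s or t = 1.693 s.
The first (ascending) time is 0.5908 s.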